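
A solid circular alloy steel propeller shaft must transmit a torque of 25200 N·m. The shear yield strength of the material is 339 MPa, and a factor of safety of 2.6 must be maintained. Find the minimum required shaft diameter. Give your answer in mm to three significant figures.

d = 99.5 mm

Allowable shear stress τ_allow = 339/2.6 = 130.4 MPa.
For a solid shaft τ = 16T/(πd³), so d³ = 16T/(π τ_allow) = 16×2.5200×10^7/(π×130.4) = 984300 mm³.
d = (984300)^(1/3) = 99.48 mm.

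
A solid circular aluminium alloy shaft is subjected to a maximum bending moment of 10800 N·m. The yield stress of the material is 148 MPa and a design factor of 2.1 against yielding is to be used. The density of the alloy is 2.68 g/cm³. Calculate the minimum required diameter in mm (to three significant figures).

d = 116 mm

σ_allow = 148/2.1 = 70.48 MPa.
For a solid circular section σ = 32M/(πd³), so d³ = 32M/(π σ_allow) = 32×1.0800×10^7/(π×70.48) = 1.561×10^6 mm³.
d = 116.0 mm.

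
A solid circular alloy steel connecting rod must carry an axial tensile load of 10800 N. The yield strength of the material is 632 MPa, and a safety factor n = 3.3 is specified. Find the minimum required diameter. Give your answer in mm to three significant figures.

d = 8.47 mm

Allowable stress σ_allow = 632/3.3 = 191.5 MPa.
Required area A = F/σ_allow = 10800/191.5 = 56.39 mm².
A = πd²/4 → d = √(4A/π) = 8.474 mm.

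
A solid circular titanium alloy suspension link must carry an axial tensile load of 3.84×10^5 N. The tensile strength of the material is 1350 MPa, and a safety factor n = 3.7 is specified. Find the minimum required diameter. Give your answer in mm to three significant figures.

d = 36.6 mm

Allowable stress σ_allow = 1350/3.7 = 364.9 MPa.
Required area A = F/σ_allow = 384000/364.9 = 1052 mm².
A = πd²/4 → d = √(4A/π) = 36.61 mm.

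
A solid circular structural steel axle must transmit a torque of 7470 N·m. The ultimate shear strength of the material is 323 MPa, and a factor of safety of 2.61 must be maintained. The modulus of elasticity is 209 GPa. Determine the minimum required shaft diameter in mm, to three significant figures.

d = 67.5 mm

Allowable shear stress τ_allow = 323/2.61 = 123.8 MPa.
For a solid shaft τ = 16T/(πd³), so d³ = 16T/(π τ_allow) = 16×7470000/(π×123.8) = 307400 mm³.
d = (307400)^(1/3) = 67.49 mm.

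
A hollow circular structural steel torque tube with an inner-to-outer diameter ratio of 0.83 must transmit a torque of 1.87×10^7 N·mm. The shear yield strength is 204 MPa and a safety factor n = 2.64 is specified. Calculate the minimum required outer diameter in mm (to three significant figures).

τ_allow = 204/2.64 = 77.27 MPa.
For a hollow shaft τ = 16T/[πd_o³(1−k⁴)] with k = 0.83, so 1−k⁴ = 0.5254.
d_o³ = 16T/[π τ_allow (1−k⁴)] = 16×1.8700×10^7/(π×77.27×0.5254) = 2.346×10^6 mm³.
d_o = 132.9 mm.

d_o = 133 mm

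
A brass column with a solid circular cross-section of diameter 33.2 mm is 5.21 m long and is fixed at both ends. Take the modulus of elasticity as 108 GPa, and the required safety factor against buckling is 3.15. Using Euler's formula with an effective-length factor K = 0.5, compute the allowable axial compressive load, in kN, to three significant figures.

P_allow = 2.97 kN

I = πd⁴/64 = π×33.2⁴/64 = 59640 mm⁴.
Effective length L_e = KL = 0.5×5.21 m = 2605 mm.
Euler critical load P_cr = π²EI/L_e² = π²×108000×59640/2605² = 9368 N.
P_allow = P_cr/n = 9368/3.15 = 2974 N.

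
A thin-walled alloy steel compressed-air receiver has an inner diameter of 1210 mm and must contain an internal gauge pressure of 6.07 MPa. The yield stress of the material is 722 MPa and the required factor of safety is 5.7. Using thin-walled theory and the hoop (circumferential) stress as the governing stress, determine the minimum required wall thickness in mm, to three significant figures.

σ_allow = 722/5.7 = 126.7 MPa.
Hoop stress σ_h = pD/(2t), so t = pD/(2σ_allow) = 6.07×1210/(2×126.7) = 28.99 mm.

t = 29.0 mm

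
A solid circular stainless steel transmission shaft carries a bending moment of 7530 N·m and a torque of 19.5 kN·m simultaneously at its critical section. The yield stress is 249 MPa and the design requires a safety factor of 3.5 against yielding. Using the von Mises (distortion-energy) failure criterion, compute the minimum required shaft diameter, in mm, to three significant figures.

σ_allow = σ_y/n = 249/3.5 = 71.14 MPa.
For a solid shaft σ_b = 32M/(πd³) and τ = 16T/(πd³), so the von Mises stress is σ' = (16/πd³)·√(4M²+3T²).
√(4M²+3T²) = √(4×(7.530×10^6)² + 3×(1.950×10^7)²) = 3.698×10^7 N·mm.
d³ = 16×3.698×10^7/(π×71.14) = 2.647×10^6 mm³.
d = 138.3 mm.

d = 138 mm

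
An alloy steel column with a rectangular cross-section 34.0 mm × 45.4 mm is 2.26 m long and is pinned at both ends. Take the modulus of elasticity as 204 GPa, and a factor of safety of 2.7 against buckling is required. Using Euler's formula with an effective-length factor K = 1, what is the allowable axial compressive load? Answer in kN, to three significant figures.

Buckling occurs about the weak axis: I_min = h·b³/12 = 45.4×34.0³/12 = 148700 mm⁴ (b = 34.0 mm is the smaller dimension).
Effective length L_e = KL = 1×2.26 m = 2260 mm.
Euler critical load P_cr = π²EI/L_e² = π²×204000×148700/2260² = 58620 N.
P_allow = P_cr/n = 58620/2.7 = 21710 N.

P_allow = 21.7 kN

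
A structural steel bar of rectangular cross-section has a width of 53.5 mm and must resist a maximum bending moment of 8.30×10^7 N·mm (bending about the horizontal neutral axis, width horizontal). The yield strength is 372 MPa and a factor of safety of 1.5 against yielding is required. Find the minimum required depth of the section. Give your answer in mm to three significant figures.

h = 194 mm

σ_allow = 372/1.5 = 248.0 MPa.
For a rectangular section σ = 6M/(bh²), so h² = 6M/(b σ_allow) = 6×8.3000×10^7/(53.5×248.0) = 37530 mm².
h = 193.7 mm.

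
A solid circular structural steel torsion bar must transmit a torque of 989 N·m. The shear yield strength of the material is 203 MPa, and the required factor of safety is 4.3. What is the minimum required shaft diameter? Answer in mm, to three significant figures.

Allowable shear stress τ_allow = 203/4.3 = 47.21 MPa.
For a solid shaft τ = 16T/(πd³), so d³ = 16T/(π τ_allow) = 16×989000/(π×47.21) = 106700 mm³.
d = (106700)^(1/3) = 47.43 mm.

d = 47.4 mm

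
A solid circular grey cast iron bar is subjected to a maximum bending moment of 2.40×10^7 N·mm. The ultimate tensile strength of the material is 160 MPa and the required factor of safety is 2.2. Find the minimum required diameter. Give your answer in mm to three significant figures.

σ_allow = 160/2.2 = 72.73 MPa.
For a solid circular section σ = 32M/(πd³), so d³ = 32M/(π σ_allow) = 32×2.4000×10^7/(π×72.73) = 3.361×10^6 mm³.
d = 149.8 mm.

d = 150 mm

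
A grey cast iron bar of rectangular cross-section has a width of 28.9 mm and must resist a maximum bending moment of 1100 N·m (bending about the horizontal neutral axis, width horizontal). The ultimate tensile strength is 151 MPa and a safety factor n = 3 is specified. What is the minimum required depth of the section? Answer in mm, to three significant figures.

h = 67.4 mm

σ_allow = 151/3 = 50.33 MPa.
For a rectangular section σ = 6M/(bh²), so h² = 6M/(b σ_allow) = 6×1100000/(28.9×50.33) = 4537 mm².
h = 67.36 mm.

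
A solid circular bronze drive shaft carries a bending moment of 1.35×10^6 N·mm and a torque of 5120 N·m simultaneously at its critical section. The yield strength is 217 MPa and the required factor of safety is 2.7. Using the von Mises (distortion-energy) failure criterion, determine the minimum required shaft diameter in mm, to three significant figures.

d = 83.8 mm

σ_allow = σ_y/n = 217/2.7 = 80.37 MPa.
For a solid shaft σ_b = 32M/(πd³) and τ = 16T/(πd³), so the von Mises stress is σ' = (16/πd³)·√(4M²+3T²).
√(4M²+3T²) = √(4×(1.350×10^6)² + 3×(5.120×10^6)²) = 9.270×10^6 N·mm.
d³ = 16×9.270×10^6/(π×80.37) = 587400 mm³.
d = 83.75 mm.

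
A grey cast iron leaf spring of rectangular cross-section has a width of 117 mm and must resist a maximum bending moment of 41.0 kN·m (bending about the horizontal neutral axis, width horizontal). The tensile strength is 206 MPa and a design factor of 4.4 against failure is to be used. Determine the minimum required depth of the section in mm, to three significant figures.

h = 212 mm

σ_allow = 206/4.4 = 46.82 MPa.
For a rectangular section σ = 6M/(bh²), so h² = 6M/(b σ_allow) = 6×4.1000×10^7/(117×46.82) = 44910 mm².
h = 211.9 mm.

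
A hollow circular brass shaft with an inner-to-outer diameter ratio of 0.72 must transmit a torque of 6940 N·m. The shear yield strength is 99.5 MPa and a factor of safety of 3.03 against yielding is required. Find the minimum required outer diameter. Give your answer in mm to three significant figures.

d_o = 114 mm

τ_allow = 99.5/3.03 = 32.84 MPa.
For a hollow shaft τ = 16T/[πd_o³(1−k⁴)] with k = 0.72, so 1−k⁴ = 0.7313.
d_o³ = 16T/[π τ_allow (1−k⁴)] = 16×6940000/(π×32.84×0.7313) = 1.472×10^6 mm³.
d_o = 113.8 mm.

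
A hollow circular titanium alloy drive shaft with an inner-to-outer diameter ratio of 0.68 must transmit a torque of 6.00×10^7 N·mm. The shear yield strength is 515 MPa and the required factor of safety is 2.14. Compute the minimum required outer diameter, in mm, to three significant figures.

τ_allow = 515/2.14 = 240.7 MPa.
For a hollow shaft τ = 16T/[πd_o³(1−k⁴)] with k = 0.68, so 1−k⁴ = 0.7862.
d_o³ = 16T/[π τ_allow (1−k⁴)] = 16×6.0000×10^7/(π×240.7×0.7862) = 1.615×10^6 mm³.
d_o = 117.3 mm.

d_o = 117 mm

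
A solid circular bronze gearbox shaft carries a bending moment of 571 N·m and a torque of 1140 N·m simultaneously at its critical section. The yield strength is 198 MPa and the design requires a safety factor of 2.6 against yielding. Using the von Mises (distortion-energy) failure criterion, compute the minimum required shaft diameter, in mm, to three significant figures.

σ_allow = σ_y/n = 198/2.6 = 76.15 MPa.
For a solid shaft σ_b = 32M/(πd³) and τ = 16T/(πd³), so the von Mises stress is σ' = (16/πd³)·√(4M²+3T²).
√(4M²+3T²) = √(4×(571000)² + 3×(1.140×10^6)²) = 2.281×10^6 N·mm.
d³ = 16×2.281×10^6/(π×76.15) = 152500 mm³.
d = 53.43 mm.

d = 53.4 mm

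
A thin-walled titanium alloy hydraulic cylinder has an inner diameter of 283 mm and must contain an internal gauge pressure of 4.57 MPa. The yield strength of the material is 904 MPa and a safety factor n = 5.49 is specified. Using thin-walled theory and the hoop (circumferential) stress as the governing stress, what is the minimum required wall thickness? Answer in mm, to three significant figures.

t = 3.93 mm

σ_allow = 904/5.49 = 164.7 MPa.
Hoop stress σ_h = pD/(2t), so t = pD/(2σ_allow) = 4.57×283/(2×164.7) = 3.927 mm.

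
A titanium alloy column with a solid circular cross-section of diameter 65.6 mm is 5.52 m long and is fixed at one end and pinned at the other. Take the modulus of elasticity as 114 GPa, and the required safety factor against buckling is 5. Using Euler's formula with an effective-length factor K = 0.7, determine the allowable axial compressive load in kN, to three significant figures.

P_allow = 13.7 kN

I = πd⁴/64 = π×65.6⁴/64 = 909000 mm⁴.
Effective length L_e = KL = 0.7×5.52 m = 3864 mm.
Euler critical load P_cr = π²EI/L_e² = π²×114000×909000/3864² = 68500 N.
P_allow = P_cr/n = 68500/5 = 13700 N.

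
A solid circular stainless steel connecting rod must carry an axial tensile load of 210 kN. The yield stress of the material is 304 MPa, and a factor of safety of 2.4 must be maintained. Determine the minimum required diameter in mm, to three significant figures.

Allowable stress σ_allow = 304/2.4 = 126.7 MPa.
Required area A = F/σ_allow = 210000/126.7 = 1658 mm².
A = πd²/4 → d = √(4A/π) = 45.94 mm.

d = 45.9 mm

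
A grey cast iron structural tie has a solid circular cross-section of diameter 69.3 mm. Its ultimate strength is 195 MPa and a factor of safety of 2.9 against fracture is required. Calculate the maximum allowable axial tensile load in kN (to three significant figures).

F_allow = 254 kN

σ_allow = 195/2.9 = 67.24 MPa.
A = πd²/4 = π×69.3²/4 = 3772 mm².
F_allow = σ_allow × A = 67.24×3772 = 253600 N.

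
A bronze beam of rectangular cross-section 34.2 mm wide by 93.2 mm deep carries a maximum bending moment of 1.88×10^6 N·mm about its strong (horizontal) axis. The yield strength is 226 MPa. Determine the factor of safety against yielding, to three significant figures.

Section modulus S = bh²/6 = 34.2×93.2²/6 = 49510 mm³.
σ = M/S = 1880000/49510 = 37.97 MPa.
n = 226/37.97 = 5.952.

n = 5.95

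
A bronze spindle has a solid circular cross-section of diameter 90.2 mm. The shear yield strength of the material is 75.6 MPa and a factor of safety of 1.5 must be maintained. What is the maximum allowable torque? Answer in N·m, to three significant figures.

τ_allow = 75.6/1.5 = 50.40 MPa.
For a solid shaft T_allow = τ_allow·πd³/16; πd³/16 = π×90.2³/16 = 144100 mm³.
T_allow = 50.40×144100 = 7.262×10^6 N·mm = 7262 N·m.

T_allow = 7260 N·m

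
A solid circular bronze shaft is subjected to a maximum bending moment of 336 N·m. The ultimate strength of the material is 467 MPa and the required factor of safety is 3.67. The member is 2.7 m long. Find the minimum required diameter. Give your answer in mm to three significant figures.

σ_allow = 467/3.67 = 127.2 MPa.
For a solid circular section σ = 32M/(πd³), so d³ = 32M/(π σ_allow) = 32×336000/(π×127.2) = 26900 mm³.
d = 29.96 mm.

d = 30.0 mm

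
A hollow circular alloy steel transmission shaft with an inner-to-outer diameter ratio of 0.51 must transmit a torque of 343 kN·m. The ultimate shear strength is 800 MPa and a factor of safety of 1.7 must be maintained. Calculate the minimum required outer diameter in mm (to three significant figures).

τ_allow = 800/1.7 = 470.6 MPa.
For a hollow shaft τ = 16T/[πd_o³(1−k⁴)] with k = 0.51, so 1−k⁴ = 0.9323.
d_o³ = 16T/[π τ_allow (1−k⁴)] = 16×3.4300×10^8/(π×470.6×0.9323) = 3.981×10^6 mm³.
d_o = 158.5 mm.

d_o = 158 mm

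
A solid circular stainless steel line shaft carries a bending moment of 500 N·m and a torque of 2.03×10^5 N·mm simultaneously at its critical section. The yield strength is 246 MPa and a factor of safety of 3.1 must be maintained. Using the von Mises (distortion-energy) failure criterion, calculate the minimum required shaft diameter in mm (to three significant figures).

σ_allow = σ_y/n = 246/3.1 = 79.35 MPa.
For a solid shaft σ_b = 32M/(πd³) and τ = 16T/(πd³), so the von Mises stress is σ' = (16/πd³)·√(4M²+3T²).
√(4M²+3T²) = √(4×(500000)² + 3×(203000)²) = 1.060×10^6 N·mm.
d³ = 16×1.060×10^6/(π×79.35) = 68030 mm³.
d = 40.82 mm.

d = 40.8 mm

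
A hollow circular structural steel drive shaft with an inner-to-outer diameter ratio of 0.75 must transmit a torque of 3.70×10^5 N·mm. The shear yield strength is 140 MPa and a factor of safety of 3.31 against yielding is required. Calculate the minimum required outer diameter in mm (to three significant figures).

τ_allow = 140/3.31 = 42.30 MPa.
For a hollow shaft τ = 16T/[πd_o³(1−k⁴)] with k = 0.75, so 1−k⁴ = 0.6836.
d_o³ = 16T/[π τ_allow (1−k⁴)] = 16×370000/(π×42.30×0.6836) = 65170 mm³.
d_o = 40.24 mm.

d_o = 40.2 mm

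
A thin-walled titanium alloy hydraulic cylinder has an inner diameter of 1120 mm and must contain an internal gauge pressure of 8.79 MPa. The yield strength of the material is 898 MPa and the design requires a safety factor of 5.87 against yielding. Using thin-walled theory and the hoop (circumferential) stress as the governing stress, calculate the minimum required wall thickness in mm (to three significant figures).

σ_allow = 898/5.87 = 153.0 MPa.
Hoop stress σ_h = pD/(2t), so t = pD/(2σ_allow) = 8.79×1120/(2×153.0) = 32.18 mm.

t = 32.2 mm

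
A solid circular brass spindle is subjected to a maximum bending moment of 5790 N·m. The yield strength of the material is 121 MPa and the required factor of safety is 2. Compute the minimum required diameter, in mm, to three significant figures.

σ_allow = 121/2 = 60.50 MPa.
For a solid circular section σ = 32M/(πd³), so d³ = 32M/(π σ_allow) = 32×5790000/(π×60.50) = 974800 mm³.
d = 99.15 mm.

d = 99.2 mm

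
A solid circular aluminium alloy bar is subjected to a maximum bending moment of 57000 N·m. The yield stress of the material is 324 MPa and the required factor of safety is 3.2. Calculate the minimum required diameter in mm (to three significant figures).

d = 179 mm

σ_allow = 324/3.2 = 101.2 MPa.
For a solid circular section σ = 32M/(πd³), so d³ = 32M/(π σ_allow) = 32×5.7000×10^7/(π×101.2) = 5.734×10^6 mm³.
d = 179.0 mm.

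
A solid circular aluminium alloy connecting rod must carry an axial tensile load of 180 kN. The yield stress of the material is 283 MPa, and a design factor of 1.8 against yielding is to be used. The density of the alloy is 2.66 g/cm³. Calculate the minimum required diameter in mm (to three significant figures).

d = 38.2 mm

Allowable stress σ_allow = 283/1.8 = 157.2 MPa.
Required area A = F/σ_allow = 180000/157.2 = 1145 mm².
A = πd²/4 → d = √(4A/π) = 38.18 mm.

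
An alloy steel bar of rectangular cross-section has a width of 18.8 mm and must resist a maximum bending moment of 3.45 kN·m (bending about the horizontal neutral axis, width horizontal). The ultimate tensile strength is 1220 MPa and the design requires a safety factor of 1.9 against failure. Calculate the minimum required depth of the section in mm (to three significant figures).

h = 41.4 mm

σ_allow = 1220/1.9 = 642.1 MPa.
For a rectangular section σ = 6M/(bh²), so h² = 6M/(b σ_allow) = 6×3450000/(18.8×642.1) = 1715 mm².
h = 41.41 mm.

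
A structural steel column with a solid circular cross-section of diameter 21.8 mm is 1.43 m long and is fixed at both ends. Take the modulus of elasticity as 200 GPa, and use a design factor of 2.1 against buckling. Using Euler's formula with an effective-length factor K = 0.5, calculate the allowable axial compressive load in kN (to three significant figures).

P_allow = 20.4 kN

I = πd⁴/64 = π×21.8⁴/64 = 11090 mm⁴.
Effective length L_e = KL = 0.5×1.43 m = 715.0 mm.
Euler critical load P_cr = π²EI/L_e² = π²×200000×11090/715.0² = 42810 N.
P_allow = P_cr/n = 42810/2.1 = 20380 N.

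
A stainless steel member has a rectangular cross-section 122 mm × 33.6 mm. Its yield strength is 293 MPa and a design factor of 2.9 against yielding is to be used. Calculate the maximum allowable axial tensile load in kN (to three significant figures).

σ_allow = 293/2.9 = 101.0 MPa.
A = 122×33.6 = 4099 mm².
F_allow = σ_allow × A = 101.0×4099 = 414200 N.

F_allow = 414 kN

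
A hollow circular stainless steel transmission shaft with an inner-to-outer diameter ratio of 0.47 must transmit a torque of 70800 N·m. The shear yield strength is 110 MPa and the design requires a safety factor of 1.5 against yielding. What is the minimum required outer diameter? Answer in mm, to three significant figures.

τ_allow = 110/1.5 = 73.33 MPa.
For a hollow shaft τ = 16T/[πd_o³(1−k⁴)] with k = 0.47, so 1−k⁴ = 0.9512.
d_o³ = 16T/[π τ_allow (1−k⁴)] = 16×7.0800×10^7/(π×73.33×0.9512) = 5.169×10^6 mm³.
d_o = 172.9 mm.

d_o = 173 mm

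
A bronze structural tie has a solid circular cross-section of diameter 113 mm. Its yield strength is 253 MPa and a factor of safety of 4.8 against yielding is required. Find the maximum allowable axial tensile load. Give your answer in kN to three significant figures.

F_allow = 529 kN

σ_allow = 253/4.8 = 52.71 MPa.
A = πd²/4 = π×113²/4 = 10030 mm².
F_allow = σ_allow × A = 52.71×10030 = 528600 N.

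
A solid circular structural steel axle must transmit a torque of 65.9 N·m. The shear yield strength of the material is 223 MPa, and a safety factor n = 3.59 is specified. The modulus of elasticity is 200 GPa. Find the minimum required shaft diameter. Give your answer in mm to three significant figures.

Allowable shear stress τ_allow = 223/3.59 = 62.12 MPa.
For a solid shaft τ = 16T/(πd³), so d³ = 16T/(π τ_allow) = 16×65900/(π×62.12) = 5403 mm³.
d = (5403)^(1/3) = 17.55 mm.

d = 17.5 mm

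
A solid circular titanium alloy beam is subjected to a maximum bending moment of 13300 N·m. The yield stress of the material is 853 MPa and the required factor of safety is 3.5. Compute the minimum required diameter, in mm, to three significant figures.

d = 82.2 mm

σ_allow = 853/3.5 = 243.7 MPa.
For a solid circular section σ = 32M/(πd³), so d³ = 32M/(π σ_allow) = 32×1.3300×10^7/(π×243.7) = 555900 mm³.
d = 82.22 mm.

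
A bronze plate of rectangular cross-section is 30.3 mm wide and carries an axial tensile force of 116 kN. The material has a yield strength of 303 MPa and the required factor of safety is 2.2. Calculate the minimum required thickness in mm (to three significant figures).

σ_allow = 303/2.2 = 137.7 MPa.
Required area A = F/σ_allow = 116000/137.7 = 842.2 mm².
t = A/w = 842.2/30.3 = 27.80 mm.

t = 27.8 mm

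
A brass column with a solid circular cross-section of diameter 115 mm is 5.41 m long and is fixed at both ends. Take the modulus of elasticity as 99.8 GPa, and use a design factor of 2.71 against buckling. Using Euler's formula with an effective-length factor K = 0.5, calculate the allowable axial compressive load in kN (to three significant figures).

I = πd⁴/64 = π×115⁴/64 = 8.585×10^6 mm⁴.
Effective length L_e = KL = 0.5×5.41 m = 2705 mm.
Euler critical load P_cr = π²EI/L_e² = π²×99800×8.585×10^6/2705² = 1.156×10^6 N.
P_allow = P_cr/n = 1.156×10^6/2.71 = 426500 N.

P_allow = 426 kN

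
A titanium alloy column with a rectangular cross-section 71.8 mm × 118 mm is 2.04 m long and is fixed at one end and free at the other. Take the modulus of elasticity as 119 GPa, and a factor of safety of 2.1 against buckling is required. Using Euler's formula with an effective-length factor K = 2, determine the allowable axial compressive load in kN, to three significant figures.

Buckling occurs about the weak axis: I_min = h·b³/12 = 118×71.8³/12 = 3.640×10^6 mm⁴ (b = 71.8 mm is the smaller dimension).
Effective length L_e = KL = 2×2.04 m = 4080 mm.
Euler critical load P_cr = π²EI/L_e² = π²×119000×3.640×10^6/4080² = 256800 N.
P_allow = P_cr/n = 256800/2.1 = 122300 N.

P_allow = 122 kN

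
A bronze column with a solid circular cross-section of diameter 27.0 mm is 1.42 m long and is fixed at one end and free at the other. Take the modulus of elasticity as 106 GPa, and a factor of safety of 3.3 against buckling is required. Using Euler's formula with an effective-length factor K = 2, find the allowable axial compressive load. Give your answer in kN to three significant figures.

I = πd⁴/64 = π×27.0⁴/64 = 26090 mm⁴.
Effective length L_e = KL = 2×1.42 m = 2840 mm.
Euler critical load P_cr = π²EI/L_e² = π²×106000×26090/2840² = 3384 N.
P_allow = P_cr/n = 3384/3.3 = 1025 N.

P_allow = 1.03 kN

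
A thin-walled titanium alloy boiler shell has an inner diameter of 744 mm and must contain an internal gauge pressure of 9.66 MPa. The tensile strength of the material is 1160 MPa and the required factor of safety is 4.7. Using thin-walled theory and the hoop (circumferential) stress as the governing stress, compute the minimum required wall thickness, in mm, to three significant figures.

σ_allow = 1160/4.7 = 246.8 MPa.
Hoop stress σ_h = pD/(2t), so t = pD/(2σ_allow) = 9.66×744/(2×246.8) = 14.56 mm.

t = 14.6 mm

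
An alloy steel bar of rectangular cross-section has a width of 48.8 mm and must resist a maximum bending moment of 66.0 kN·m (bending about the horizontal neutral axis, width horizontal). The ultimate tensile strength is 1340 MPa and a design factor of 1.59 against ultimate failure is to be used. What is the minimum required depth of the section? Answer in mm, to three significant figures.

σ_allow = 1340/1.59 = 842.8 MPa.
For a rectangular section σ = 6M/(bh²), so h² = 6M/(b σ_allow) = 6×6.6000×10^7/(48.8×842.8) = 9629 mm².
h = 98.13 mm.

h = 98.1 mm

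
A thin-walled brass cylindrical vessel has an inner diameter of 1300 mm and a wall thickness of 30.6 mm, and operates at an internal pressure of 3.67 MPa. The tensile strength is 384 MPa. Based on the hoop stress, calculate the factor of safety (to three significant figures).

σ_h = pD/(2t) = 3.67×1300/(2×30.6) = 77.96 MPa.
n = 384/77.96 = 4.926.

n = 4.93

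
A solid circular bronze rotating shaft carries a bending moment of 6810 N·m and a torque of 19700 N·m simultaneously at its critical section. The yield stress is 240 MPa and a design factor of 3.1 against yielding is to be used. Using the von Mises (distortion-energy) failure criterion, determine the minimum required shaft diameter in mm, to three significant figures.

σ_allow = σ_y/n = 240/3.1 = 77.42 MPa.
For a solid shaft σ_b = 32M/(πd³) and τ = 16T/(πd³), so the von Mises stress is σ' = (16/πd³)·√(4M²+3T²).
√(4M²+3T²) = √(4×(6.810×10^6)² + 3×(1.970×10^7)²) = 3.674×10^7 N·mm.
d³ = 16×3.674×10^7/(π×77.42) = 2.417×10^6 mm³.
d = 134.2 mm.

d = 134 mm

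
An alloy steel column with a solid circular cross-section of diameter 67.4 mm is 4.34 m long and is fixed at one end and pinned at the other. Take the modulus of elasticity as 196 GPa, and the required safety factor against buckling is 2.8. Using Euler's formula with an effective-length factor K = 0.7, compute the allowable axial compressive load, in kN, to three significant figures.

P_allow = 75.8 kN

I = πd⁴/64 = π×67.4⁴/64 = 1.013×10^6 mm⁴.
Effective length L_e = KL = 0.7×4.34 m = 3038 mm.
Euler critical load P_cr = π²EI/L_e² = π²×196000×1.013×10^6/3038² = 212300 N.
P_allow = P_cr/n = 212300/2.8 = 75830 N.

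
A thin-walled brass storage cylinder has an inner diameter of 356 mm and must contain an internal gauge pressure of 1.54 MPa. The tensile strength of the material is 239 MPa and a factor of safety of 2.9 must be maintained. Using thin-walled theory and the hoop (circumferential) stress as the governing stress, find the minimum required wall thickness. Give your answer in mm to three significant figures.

t = 3.33 mm

σ_allow = 239/2.9 = 82.41 MPa.
Hoop stress σ_h = pD/(2t), so t = pD/(2σ_allow) = 1.54×356/(2×82.41) = 3.326 mm.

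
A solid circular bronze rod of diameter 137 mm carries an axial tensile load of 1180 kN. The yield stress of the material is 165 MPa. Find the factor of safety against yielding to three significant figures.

A = πd²/4 = 14740 mm².
σ = F/A = 1180000/14740 = 80.05 MPa.
n = 165/80.05 = 2.061.

n = 2.06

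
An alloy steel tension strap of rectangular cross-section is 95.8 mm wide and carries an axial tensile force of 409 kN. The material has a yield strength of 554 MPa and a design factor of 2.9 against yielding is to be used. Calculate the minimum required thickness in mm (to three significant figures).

σ_allow = 554/2.9 = 191.0 MPa.
Required area A = F/σ_allow = 409000/191.0 = 2141 mm².
t = A/w = 2141/95.8 = 22.35 mm.

t = 22.3 mm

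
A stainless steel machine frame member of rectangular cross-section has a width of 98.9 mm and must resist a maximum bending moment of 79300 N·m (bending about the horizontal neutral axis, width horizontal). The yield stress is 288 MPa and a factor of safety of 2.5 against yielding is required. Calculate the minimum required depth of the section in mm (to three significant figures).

h = 204 mm

σ_allow = 288/2.5 = 115.2 MPa.
For a rectangular section σ = 6M/(bh²), so h² = 6M/(b σ_allow) = 6×7.9300×10^7/(98.9×115.2) = 41760 mm².
h = 204.4 mm.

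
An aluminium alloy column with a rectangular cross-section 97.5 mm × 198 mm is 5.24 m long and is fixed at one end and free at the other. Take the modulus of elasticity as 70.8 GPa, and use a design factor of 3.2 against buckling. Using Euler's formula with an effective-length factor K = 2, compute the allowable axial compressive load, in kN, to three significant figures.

P_allow = 30.4 kN

Buckling occurs about the weak axis: I_min = h·b³/12 = 198×97.5³/12 = 1.529×10^7 mm⁴ (b = 97.5 mm is the smaller dimension).
Effective length L_e = KL = 2×5.24 m = 10480 mm.
Euler critical load P_cr = π²EI/L_e² = π²×70800×1.529×10^7/10480² = 97300 N.
P_allow = P_cr/n = 97300/3.2 = 30410 N.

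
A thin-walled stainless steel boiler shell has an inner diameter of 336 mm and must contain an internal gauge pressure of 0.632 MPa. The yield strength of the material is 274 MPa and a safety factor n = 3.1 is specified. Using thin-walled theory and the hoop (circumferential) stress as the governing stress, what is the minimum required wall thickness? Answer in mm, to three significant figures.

σ_allow = 274/3.1 = 88.39 MPa.
Hoop stress σ_h = pD/(2t), so t = pD/(2σ_allow) = 0.632×336/(2×88.39) = 1.201 mm.

t = 1.20 mm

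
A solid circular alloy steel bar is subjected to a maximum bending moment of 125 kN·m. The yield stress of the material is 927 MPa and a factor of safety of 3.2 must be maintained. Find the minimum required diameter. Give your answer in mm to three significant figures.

σ_allow = 927/3.2 = 289.7 MPa.
For a solid circular section σ = 32M/(πd³), so d³ = 32M/(π σ_allow) = 32×1.2500×10^8/(π×289.7) = 4.395×10^6 mm³.
d = 163.8 mm.

d = 164 mm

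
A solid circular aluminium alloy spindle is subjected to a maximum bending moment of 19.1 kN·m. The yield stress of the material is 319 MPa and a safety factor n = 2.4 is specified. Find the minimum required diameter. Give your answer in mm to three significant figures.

d = 114 mm

σ_allow = 319/2.4 = 132.9 MPa.
For a solid circular section σ = 32M/(πd³), so d³ = 32M/(π σ_allow) = 32×1.9100×10^7/(π×132.9) = 1.464×10^6 mm³.
d = 113.5 mm.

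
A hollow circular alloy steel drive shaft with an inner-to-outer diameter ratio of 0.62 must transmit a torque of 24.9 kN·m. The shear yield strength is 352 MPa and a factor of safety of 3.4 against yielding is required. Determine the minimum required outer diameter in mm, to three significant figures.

d_o = 113 mm

τ_allow = 352/3.4 = 103.5 MPa.
For a hollow shaft τ = 16T/[πd_o³(1−k⁴)] with k = 0.62, so 1−k⁴ = 0.8522.
d_o³ = 16T/[π τ_allow (1−k⁴)] = 16×2.4900×10^7/(π×103.5×0.8522) = 1.437×10^6 mm³.
d_o = 112.9 mm.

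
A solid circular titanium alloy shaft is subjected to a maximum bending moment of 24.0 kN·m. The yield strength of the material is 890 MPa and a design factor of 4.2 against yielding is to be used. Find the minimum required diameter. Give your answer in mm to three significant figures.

d = 105 mm

σ_allow = 890/4.2 = 211.9 MPa.
For a solid circular section σ = 32M/(πd³), so d³ = 32M/(π σ_allow) = 32×2.4000×10^7/(π×211.9) = 1.154×10^6 mm³.
d = 104.9 mm.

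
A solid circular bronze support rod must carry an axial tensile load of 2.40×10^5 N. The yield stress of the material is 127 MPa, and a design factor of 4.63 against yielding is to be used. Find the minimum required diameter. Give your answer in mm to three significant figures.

Allowable stress σ_allow = 127/4.63 = 27.43 MPa.
Required area A = F/σ_allow = 240000/27.43 = 8750 mm².
A = πd²/4 → d = √(4A/π) = 105.5 mm.

d = 106 mm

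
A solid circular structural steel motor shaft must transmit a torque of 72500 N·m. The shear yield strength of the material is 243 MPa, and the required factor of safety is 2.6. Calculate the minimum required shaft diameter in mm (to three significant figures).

d = 158 mm

Allowable shear stress τ_allow = 243/2.6 = 93.46 MPa.
For a solid shaft τ = 16T/(πd³), so d³ = 16T/(π τ_allow) = 16×7.2500×10^7/(π×93.46) = 3.951×10^6 mm³.
d = (3.951×10^6)^(1/3) = 158.1 mm.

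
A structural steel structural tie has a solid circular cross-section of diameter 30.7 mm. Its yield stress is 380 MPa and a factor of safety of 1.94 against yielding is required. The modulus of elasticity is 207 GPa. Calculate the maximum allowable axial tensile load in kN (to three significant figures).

F_allow = 145 kN

σ_allow = 380/1.94 = 195.9 MPa.
A = πd²/4 = π×30.7²/4 = 740.2 mm².
F_allow = σ_allow × A = 195.9×740.2 = 145000 N.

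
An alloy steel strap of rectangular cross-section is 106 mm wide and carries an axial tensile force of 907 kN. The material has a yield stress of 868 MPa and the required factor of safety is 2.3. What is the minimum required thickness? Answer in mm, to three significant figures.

σ_allow = 868/2.3 = 377.4 MPa.
Required area A = F/σ_allow = 907000/377.4 = 2403 mm².
t = A/w = 2403/106 = 22.67 mm.

t = 22.7 mm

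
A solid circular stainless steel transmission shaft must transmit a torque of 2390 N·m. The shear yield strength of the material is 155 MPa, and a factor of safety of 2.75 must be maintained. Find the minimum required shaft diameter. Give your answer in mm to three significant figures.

Allowable shear stress τ_allow = 155/2.75 = 56.36 MPa.
For a solid shaft τ = 16T/(πd³), so d³ = 16T/(π τ_allow) = 16×2390000/(π×56.36) = 216000 mm³.
d = (216000)^(1/3) = 60.00 mm.

d = 60.0 mm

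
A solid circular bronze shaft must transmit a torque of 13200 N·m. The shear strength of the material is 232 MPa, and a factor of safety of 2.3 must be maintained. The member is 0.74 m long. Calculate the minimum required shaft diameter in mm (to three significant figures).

Allowable shear stress τ_allow = 232/2.3 = 100.9 MPa.
For a solid shaft τ = 16T/(πd³), so d³ = 16T/(π τ_allow) = 16×1.3200×10^7/(π×100.9) = 666500 mm³.
d = (666500)^(1/3) = 87.35 mm.

d = 87.3 mm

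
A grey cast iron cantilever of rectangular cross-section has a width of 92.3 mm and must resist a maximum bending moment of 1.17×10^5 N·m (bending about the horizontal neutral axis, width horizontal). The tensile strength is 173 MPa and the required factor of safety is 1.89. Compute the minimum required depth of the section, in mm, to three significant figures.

σ_allow = 173/1.89 = 91.53 MPa.
For a rectangular section σ = 6M/(bh²), so h² = 6M/(b σ_allow) = 6×1.1700×10^8/(92.3×91.53) = 83090 mm².
h = 288.3 mm.

h = 288 mm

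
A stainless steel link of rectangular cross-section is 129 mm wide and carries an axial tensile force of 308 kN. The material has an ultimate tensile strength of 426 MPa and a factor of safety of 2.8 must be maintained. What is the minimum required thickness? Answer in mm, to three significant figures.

t = 15.7 mm

σ_allow = 426/2.8 = 152.1 MPa.
Required area A = F/σ_allow = 308000/152.1 = 2024 mm².
t = A/w = 2024/129 = 15.69 mm.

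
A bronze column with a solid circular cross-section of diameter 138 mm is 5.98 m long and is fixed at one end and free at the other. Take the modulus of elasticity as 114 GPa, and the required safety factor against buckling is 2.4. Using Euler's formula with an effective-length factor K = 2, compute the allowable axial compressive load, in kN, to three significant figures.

P_allow = 58.3 kN

I = πd⁴/64 = π×138⁴/64 = 1.780×10^7 mm⁴.
Effective length L_e = KL = 2×5.98 m = 11960 mm.
Euler critical load P_cr = π²EI/L_e² = π²×114000×1.780×10^7/11960² = 140000 N.
P_allow = P_cr/n = 140000/2.4 = 58350 N.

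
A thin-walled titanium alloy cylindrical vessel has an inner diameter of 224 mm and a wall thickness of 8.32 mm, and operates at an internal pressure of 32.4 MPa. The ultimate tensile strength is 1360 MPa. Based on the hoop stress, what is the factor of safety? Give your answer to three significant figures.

n = 3.12

σ_h = pD/(2t) = 32.4×224/(2×8.32) = 436.2 MPa.
n = 1360/436.2 = 3.118.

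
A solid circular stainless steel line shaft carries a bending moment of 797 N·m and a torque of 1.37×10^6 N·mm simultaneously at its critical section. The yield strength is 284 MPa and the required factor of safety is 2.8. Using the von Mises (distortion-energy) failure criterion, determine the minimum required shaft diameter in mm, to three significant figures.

σ_allow = σ_y/n = 284/2.8 = 101.4 MPa.
For a solid shaft σ_b = 32M/(πd³) and τ = 16T/(πd³), so the von Mises stress is σ' = (16/πd³)·√(4M²+3T²).
√(4M²+3T²) = √(4×(797000)² + 3×(1.370×10^6)²) = 2.859×10^6 N·mm.
d³ = 16×2.859×10^6/(π×101.4) = 143500 mm³.
d = 52.36 mm.

d = 52.4 mm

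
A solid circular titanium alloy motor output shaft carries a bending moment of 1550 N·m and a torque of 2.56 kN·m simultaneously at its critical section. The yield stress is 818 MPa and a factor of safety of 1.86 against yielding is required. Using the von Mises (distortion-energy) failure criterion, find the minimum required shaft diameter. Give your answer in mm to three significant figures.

σ_allow = σ_y/n = 818/1.86 = 439.8 MPa.
For a solid shaft σ_b = 32M/(πd³) and τ = 16T/(πd³), so the von Mises stress is σ' = (16/πd³)·√(4M²+3T²).
√(4M²+3T²) = √(4×(1.550×10^6)² + 3×(2.560×10^6)²) = 5.410×10^6 N·mm.
d³ = 16×5.410×10^6/(π×439.8) = 62650 mm³.
d = 39.72 mm.

d = 39.7 mm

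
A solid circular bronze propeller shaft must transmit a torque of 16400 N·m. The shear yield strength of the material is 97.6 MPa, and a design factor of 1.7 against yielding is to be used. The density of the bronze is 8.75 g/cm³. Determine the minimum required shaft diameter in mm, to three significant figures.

d = 113 mm

Allowable shear stress τ_allow = 97.6/1.7 = 57.41 MPa.
For a solid shaft τ = 16T/(πd³), so d³ = 16T/(π τ_allow) = 16×1.6400×10^7/(π×57.41) = 1.455×10^6 mm³.
d = (1.455×10^6)^(1/3) = 113.3 mm.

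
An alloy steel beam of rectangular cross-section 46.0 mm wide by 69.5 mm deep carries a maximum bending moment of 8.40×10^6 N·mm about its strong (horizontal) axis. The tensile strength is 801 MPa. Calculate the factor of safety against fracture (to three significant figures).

Section modulus S = bh²/6 = 46.0×69.5²/6 = 37030 mm³.
σ = M/S = 8400000/37030 = 226.8 MPa.
n = 801/226.8 = 3.531.

n = 3.53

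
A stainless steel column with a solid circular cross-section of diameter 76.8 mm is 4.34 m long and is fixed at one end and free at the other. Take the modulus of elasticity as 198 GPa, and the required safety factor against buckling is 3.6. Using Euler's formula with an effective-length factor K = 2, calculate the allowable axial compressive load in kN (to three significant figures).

I = πd⁴/64 = π×76.8⁴/64 = 1.708×10^6 mm⁴.
Effective length L_e = KL = 2×4.34 m = 8680 mm.
Euler critical load P_cr = π²EI/L_e² = π²×198000×1.708×10^6/8680² = 44290 N.
P_allow = P_cr/n = 44290/3.6 = 12300 N.

P_allow = 12.3 kN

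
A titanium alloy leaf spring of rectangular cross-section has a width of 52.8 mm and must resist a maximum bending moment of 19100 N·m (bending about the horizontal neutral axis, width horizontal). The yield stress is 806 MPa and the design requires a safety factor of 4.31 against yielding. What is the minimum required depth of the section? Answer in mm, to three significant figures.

σ_allow = 806/4.31 = 187.0 MPa.
For a rectangular section σ = 6M/(bh²), so h² = 6M/(b σ_allow) = 6×1.9100×10^7/(52.8×187.0) = 11610 mm².
h = 107.7 mm.

h = 108 mm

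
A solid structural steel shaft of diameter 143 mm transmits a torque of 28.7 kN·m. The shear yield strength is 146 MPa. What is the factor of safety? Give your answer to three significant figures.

τ = 16T/(πd³) = 16×2.8700×10^7/(π×143³) = 49.99 MPa.
n = τ_limit/τ = 146/49.99 = 2.921.

n = 2.92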